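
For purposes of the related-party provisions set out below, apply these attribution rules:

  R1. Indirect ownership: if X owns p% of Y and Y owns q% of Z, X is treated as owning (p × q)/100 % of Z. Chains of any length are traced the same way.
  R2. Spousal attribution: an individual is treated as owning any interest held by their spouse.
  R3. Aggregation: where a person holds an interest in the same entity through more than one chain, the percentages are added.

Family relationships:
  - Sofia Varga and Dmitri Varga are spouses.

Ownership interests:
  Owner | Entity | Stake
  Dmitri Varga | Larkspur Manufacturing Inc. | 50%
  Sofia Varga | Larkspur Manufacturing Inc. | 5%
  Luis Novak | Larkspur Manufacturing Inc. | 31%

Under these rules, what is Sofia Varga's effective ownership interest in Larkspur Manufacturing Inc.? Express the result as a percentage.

55%

By spousal attribution (R2), Sofia Varga is treated as also owning Dmitri Varga's interest in Larkspur Manufacturing Inc, giving 5% + 50% = 55%.
Direct interest in Larkspur Manufacturing Inc: 55%.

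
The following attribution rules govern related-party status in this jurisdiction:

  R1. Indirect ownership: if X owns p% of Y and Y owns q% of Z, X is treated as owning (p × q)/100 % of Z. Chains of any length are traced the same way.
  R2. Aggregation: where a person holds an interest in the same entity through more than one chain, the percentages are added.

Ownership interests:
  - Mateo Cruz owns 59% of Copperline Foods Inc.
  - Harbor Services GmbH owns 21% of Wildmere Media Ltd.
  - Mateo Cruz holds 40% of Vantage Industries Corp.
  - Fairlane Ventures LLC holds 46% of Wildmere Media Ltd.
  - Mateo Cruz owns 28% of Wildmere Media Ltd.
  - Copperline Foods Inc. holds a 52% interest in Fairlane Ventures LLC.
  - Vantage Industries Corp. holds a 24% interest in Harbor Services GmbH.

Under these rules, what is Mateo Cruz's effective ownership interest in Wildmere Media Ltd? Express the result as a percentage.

Chain via Copperline Foods Inc. → Fairlane Ventures LLC (R1): 59% × 52% × 46% = 14.1128% of Wildmere Media Ltd.
Chain via Vantage Industries Corp. → Harbor Services GmbH (R1): 40% × 24% × 21% = 2.016% of Wildmere Media Ltd.
Direct interest in Wildmere Media Ltd: 28%.
Aggregating (R2): 14.1128% + 2.016% + 28% = 44.1288%.

44.1288%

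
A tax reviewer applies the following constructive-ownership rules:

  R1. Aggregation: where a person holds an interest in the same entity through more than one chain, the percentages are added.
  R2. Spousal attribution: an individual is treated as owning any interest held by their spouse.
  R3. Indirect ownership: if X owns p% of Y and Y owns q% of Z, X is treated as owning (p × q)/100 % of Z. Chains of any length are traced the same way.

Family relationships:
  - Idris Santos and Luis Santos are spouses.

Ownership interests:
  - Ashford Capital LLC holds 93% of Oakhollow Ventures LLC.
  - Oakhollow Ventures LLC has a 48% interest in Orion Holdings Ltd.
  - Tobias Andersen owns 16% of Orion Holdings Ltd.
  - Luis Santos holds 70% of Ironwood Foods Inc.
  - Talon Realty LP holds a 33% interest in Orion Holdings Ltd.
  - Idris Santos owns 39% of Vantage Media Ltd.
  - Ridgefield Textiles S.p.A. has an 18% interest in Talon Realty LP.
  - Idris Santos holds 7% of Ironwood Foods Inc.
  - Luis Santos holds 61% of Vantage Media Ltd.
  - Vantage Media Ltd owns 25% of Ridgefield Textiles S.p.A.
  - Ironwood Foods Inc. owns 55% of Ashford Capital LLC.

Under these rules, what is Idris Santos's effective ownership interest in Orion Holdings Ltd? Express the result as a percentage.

20.39004%

By spousal attribution (R2), Idris Santos is treated as also owning Luis Santos's interest in Vantage Media Ltd, giving 39% + 61% = 100%.
By spousal attribution (R2), Idris Santos is treated as also owning Luis Santos's interest in Ironwood Foods Inc, giving 7% + 70% = 77%.
Chain via Vantage Media Ltd → Ridgefield Textiles S.p.A. → Talon Realty LP (R3): 100% × 25% × 18% × 33% = 1.485% of Orion Holdings Ltd.
Chain via Ironwood Foods Inc. → Ashford Capital LLC → Oakhollow Ventures LLC (R3): 77% × 55% × 93% × 48% = 18.90504% of Orion Holdings Ltd.
Aggregating (R1): 1.485% + 18.90504% = 20.39004%.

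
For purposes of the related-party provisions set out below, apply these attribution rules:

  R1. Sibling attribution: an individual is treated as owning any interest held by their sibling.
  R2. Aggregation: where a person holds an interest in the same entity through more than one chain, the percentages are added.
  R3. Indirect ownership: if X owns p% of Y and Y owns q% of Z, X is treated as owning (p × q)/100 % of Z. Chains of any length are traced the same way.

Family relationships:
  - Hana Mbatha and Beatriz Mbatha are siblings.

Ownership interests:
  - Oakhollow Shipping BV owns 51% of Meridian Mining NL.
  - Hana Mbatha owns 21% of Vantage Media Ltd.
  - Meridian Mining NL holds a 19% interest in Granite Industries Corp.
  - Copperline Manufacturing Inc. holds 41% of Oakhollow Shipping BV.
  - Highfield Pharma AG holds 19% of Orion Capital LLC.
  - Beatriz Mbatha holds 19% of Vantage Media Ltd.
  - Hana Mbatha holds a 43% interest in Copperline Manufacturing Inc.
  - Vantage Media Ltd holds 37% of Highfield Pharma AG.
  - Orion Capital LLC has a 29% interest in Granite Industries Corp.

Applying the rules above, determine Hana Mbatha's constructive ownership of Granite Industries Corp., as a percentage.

By sibling attribution (R1), Hana Mbatha is treated as also owning Beatriz Mbatha's interest in Vantage Media Ltd, giving 21% + 19% = 40%.
Chain via Vantage Media Ltd → Highfield Pharma AG → Orion Capital LLC (R3): 40% × 37% × 19% × 29% = 0.81548% of Granite Industries Corp.
Chain via Copperline Manufacturing Inc. → Oakhollow Shipping BV → Meridian Mining NL (R3): 43% × 41% × 51% × 19% = 1.708347% of Granite Industries Corp.
Aggregating (R2): 0.81548% + 1.708347% = 2.523827%.

2.523827%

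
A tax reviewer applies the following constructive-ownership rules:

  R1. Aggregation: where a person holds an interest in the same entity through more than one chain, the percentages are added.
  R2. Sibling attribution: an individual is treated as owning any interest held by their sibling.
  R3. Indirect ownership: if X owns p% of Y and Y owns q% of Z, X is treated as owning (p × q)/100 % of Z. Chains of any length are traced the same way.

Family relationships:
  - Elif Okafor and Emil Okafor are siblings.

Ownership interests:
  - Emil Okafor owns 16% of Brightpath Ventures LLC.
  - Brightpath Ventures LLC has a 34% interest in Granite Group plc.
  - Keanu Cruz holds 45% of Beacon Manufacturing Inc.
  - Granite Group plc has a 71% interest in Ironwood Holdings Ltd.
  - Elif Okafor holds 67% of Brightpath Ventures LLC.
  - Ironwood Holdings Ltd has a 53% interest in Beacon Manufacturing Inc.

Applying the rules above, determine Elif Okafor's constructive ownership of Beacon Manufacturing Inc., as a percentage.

By sibling attribution (R2), Elif Okafor is treated as also owning Emil Okafor's interest in Brightpath Ventures LLC, giving 67% + 16% = 83%.
Chain via Brightpath Ventures LLC → Granite Group plc → Ironwood Holdings Ltd (R3): 83% × 34% × 71% × 53% = 10.619186% of Beacon Manufacturing Inc.

10.619186%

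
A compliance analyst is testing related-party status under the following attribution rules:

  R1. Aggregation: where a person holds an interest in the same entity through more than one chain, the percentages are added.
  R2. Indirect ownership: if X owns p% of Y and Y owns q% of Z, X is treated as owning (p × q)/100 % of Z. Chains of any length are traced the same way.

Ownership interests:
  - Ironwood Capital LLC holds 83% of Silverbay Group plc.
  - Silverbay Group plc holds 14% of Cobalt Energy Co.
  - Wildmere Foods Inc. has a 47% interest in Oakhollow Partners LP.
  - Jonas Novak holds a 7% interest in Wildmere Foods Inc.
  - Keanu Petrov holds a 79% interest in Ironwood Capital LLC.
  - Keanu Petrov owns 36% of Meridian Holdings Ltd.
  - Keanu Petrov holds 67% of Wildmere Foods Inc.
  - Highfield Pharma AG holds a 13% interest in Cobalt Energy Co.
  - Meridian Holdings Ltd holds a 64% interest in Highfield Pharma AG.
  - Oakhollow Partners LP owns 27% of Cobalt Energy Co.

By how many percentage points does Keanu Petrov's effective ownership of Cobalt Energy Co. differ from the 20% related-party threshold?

Chain via Ironwood Capital LLC → Silverbay Group plc (R2): 79% × 83% × 14% = 9.1798% of Cobalt Energy Co.
Chain via Wildmere Foods Inc. → Oakhollow Partners LP (R2): 67% × 47% × 27% = 8.5023% of Cobalt Energy Co.
Chain via Meridian Holdings Ltd → Highfield Pharma AG (R2): 36% × 64% × 13% = 2.9952% of Cobalt Energy Co.
Aggregating (R1): 9.1798% + 8.5023% + 2.9952% = 20.6773%.
20.6773% exceeds the 20% threshold by 0.6773 percentage points.

0.6773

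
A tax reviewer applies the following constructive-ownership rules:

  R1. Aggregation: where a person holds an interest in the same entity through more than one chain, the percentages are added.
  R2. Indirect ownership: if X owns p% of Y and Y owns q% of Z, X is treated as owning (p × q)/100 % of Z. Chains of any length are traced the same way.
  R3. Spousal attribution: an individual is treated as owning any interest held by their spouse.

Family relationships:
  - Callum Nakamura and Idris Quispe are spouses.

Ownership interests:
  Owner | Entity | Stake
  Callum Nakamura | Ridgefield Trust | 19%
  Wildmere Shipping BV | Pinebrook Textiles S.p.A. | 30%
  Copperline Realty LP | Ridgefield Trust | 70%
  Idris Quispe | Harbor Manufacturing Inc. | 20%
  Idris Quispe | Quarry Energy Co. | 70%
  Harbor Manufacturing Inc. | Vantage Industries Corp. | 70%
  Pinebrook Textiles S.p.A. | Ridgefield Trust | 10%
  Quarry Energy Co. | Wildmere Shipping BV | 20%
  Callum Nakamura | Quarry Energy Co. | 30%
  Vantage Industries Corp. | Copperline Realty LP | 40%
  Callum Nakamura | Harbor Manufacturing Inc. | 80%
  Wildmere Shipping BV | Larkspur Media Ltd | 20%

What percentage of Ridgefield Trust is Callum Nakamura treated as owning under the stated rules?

39.2%

By spousal attribution (R3), Callum Nakamura is treated as also owning Idris Quispe's interest in Harbor Manufacturing Inc, giving 80% + 20% = 100%.
By spousal attribution (R3), Callum Nakamura is treated as also owning Idris Quispe's interest in Quarry Energy Co, giving 30% + 70% = 100%.
Chain via Harbor Manufacturing Inc. → Vantage Industries Corp. → Copperline Realty LP (R2): 100% × 70% × 40% × 70% = 19.6% of Ridgefield Trust.
Chain via Quarry Energy Co. → Wildmere Shipping BV → Pinebrook Textiles S.p.A. (R2): 100% × 20% × 30% × 10% = 0.6% of Ridgefield Trust.
Direct interest in Ridgefield Trust: 19%.
Aggregating (R1): 19.6% + 0.6% + 19% = 39.2%.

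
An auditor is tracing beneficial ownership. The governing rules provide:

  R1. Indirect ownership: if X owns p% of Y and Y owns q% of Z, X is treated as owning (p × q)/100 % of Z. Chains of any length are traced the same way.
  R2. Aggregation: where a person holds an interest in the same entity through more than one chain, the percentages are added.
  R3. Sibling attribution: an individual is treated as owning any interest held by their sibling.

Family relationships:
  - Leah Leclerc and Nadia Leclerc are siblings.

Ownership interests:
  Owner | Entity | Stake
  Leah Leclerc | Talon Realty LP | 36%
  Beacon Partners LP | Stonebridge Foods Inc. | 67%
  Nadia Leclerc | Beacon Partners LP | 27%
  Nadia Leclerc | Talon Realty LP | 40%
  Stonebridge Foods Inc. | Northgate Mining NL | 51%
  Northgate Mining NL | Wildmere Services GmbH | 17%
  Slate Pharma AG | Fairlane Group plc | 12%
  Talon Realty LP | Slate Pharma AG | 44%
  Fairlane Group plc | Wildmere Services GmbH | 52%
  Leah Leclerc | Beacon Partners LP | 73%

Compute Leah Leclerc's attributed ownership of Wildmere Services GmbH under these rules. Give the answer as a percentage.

By sibling attribution (R3), Leah Leclerc is treated as also owning Nadia Leclerc's interest in Beacon Partners LP, giving 73% + 27% = 100%.
By sibling attribution (R3), Leah Leclerc is treated as also owning Nadia Leclerc's interest in Talon Realty LP, giving 36% + 40% = 76%.
Chain via Beacon Partners LP → Stonebridge Foods Inc. → Northgate Mining NL (R1): 100% × 67% × 51% × 17% = 5.8089% of Wildmere Services GmbH.
Chain via Talon Realty LP → Slate Pharma AG → Fairlane Group plc (R1): 76% × 44% × 12% × 52% = 2.086656% of Wildmere Services GmbH.
Aggregating (R2): 5.8089% + 2.086656% = 7.895556%.

7.895556%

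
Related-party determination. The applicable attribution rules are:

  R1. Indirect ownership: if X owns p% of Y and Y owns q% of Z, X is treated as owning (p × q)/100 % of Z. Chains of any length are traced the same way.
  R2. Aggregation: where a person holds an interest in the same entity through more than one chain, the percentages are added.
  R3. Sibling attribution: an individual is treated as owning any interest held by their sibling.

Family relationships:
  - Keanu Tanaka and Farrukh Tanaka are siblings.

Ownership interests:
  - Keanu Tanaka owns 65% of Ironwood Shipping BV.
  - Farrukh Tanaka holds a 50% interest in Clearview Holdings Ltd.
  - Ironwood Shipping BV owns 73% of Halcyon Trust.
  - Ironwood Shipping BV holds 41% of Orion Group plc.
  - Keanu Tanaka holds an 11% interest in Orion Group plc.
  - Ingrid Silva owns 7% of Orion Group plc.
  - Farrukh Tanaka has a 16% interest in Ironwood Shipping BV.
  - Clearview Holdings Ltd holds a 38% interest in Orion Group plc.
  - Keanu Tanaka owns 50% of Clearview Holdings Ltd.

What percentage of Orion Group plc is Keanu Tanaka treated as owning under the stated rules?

By sibling attribution (R3), Keanu Tanaka is treated as also owning Farrukh Tanaka's interest in Ironwood Shipping BV, giving 65% + 16% = 81%.
By sibling attribution (R3), Keanu Tanaka is treated as also owning Farrukh Tanaka's interest in Clearview Holdings Ltd, giving 50% + 50% = 100%.
Chain via Ironwood Shipping BV (R1): 81% × 41% = 33.21% of Orion Group plc.
Chain via Clearview Holdings Ltd (R1): 100% × 38% = 38% of Orion Group plc.
Direct interest in Orion Group plc: 11%.
Aggregating (R2): 33.21% + 38% + 11% = 82.21%.

82.21%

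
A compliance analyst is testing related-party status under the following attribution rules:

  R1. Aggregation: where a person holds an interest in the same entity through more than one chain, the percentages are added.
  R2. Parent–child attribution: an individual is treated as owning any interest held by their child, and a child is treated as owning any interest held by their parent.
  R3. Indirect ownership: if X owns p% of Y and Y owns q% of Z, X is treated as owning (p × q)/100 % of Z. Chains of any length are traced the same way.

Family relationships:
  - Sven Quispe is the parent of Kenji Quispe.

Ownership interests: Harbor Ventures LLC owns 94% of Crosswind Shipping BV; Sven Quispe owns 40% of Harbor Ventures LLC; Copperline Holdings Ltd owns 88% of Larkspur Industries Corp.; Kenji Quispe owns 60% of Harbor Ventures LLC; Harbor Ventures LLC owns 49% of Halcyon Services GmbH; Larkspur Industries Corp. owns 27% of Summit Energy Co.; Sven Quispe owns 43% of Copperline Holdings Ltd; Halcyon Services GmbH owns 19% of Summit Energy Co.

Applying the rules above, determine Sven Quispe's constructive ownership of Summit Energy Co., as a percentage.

19.5268%

By parent–child attribution (R2), Sven Quispe is treated as also owning Kenji Quispe's interest in Harbor Ventures LLC, giving 40% + 60% = 100%.
Chain via Copperline Holdings Ltd → Larkspur Industries Corp. (R3): 43% × 88% × 27% = 10.2168% of Summit Energy Co.
Chain via Harbor Ventures LLC → Halcyon Services GmbH (R3): 100% × 49% × 19% = 9.31% of Summit Energy Co.
Aggregating (R1): 10.2168% + 9.31% = 19.5268%.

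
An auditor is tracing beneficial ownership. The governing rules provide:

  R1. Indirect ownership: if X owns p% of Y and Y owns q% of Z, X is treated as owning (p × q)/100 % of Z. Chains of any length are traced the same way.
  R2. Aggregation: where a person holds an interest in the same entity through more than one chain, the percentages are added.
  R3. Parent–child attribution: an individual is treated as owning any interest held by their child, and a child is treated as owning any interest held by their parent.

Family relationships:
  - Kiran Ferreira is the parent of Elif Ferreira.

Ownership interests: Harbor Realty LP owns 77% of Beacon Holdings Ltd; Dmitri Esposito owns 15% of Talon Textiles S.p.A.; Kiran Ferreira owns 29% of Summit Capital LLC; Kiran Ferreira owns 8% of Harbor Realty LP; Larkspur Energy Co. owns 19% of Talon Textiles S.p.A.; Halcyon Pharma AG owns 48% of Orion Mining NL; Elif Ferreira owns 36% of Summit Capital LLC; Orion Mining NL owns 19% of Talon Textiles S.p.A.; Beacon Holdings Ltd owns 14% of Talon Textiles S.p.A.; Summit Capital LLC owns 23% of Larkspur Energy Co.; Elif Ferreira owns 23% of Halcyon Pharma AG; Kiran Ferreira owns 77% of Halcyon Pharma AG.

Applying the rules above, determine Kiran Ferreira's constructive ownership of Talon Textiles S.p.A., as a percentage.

12.8229%

By parent–child attribution (R3), Kiran Ferreira is treated as also owning Elif Ferreira's interest in Summit Capital LLC, giving 29% + 36% = 65%.
By parent–child attribution (R3), Kiran Ferreira is treated as also owning Elif Ferreira's interest in Halcyon Pharma AG, giving 77% + 23% = 100%.
Chain via Harbor Realty LP → Beacon Holdings Ltd (R1): 8% × 77% × 14% = 0.8624% of Talon Textiles S.p.A.
Chain via Summit Capital LLC → Larkspur Energy Co. (R1): 65% × 23% × 19% = 2.8405% of Talon Textiles S.p.A.
Chain via Halcyon Pharma AG → Orion Mining NL (R1): 100% × 48% × 19% = 9.12% of Talon Textiles S.p.A.
Aggregating (R2): 0.8624% + 2.8405% + 9.12% = 12.8229%.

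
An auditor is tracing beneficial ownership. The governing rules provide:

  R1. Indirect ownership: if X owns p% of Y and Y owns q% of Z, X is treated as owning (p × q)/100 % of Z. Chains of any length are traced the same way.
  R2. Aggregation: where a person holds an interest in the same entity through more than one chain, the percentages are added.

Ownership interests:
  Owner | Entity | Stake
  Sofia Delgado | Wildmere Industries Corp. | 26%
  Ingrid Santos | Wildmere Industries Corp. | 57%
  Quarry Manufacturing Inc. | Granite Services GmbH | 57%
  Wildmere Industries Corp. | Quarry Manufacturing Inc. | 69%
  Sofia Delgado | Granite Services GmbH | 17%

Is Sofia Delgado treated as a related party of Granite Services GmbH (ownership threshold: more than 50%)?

Chain via Wildmere Industries Corp. → Quarry Manufacturing Inc. (R1): 26% × 69% × 57% = 10.2258% of Granite Services GmbH.
Direct interest in Granite Services GmbH: 17%.
Aggregating (R2): 10.2258% + 17% = 27.2258%.
27.2258% does not exceed the 50% threshold, so Sofia is not a related party to Granite Services GmbH.

No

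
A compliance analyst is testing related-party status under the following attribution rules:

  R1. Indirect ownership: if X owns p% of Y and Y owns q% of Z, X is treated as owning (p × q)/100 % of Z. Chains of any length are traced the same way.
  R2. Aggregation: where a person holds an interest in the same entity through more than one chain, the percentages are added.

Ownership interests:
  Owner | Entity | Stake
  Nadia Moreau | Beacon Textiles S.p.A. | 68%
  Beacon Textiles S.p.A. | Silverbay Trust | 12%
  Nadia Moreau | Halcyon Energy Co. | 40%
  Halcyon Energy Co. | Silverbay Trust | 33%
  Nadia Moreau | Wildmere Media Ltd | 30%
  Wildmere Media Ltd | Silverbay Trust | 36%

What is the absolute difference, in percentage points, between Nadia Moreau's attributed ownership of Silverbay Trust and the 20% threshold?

Chain via Halcyon Energy Co. (R1): 40% × 33% = 13.2% of Silverbay Trust.
Chain via Wildmere Media Ltd (R1): 30% × 36% = 10.8% of Silverbay Trust.
Chain via Beacon Textiles S.p.A. (R1): 68% × 12% = 8.16% of Silverbay Trust.
Aggregating (R2): 13.2% + 10.8% + 8.16% = 32.16%.
32.16% exceeds the 20% threshold by 12.16 percentage points.

12.16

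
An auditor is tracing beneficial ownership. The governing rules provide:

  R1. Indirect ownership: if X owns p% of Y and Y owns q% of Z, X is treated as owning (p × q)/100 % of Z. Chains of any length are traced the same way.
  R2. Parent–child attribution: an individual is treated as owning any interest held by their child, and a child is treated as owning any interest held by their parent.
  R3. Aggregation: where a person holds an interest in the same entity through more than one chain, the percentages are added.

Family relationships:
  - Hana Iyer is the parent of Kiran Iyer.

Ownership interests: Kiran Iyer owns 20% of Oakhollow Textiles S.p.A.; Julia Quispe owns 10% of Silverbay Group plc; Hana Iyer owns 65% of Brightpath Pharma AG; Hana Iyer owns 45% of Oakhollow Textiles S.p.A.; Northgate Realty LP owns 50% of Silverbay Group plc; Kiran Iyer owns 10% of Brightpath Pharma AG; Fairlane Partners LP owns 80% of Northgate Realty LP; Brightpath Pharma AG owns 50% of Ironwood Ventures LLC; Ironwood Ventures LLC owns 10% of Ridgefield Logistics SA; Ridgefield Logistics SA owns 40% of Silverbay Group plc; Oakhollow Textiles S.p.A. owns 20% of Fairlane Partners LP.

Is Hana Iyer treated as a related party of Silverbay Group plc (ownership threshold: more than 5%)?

By parent–child attribution (R2), Hana Iyer is treated as also owning Kiran Iyer's interest in Oakhollow Textiles S.p.A, giving 45% + 20% = 65%.
By parent–child attribution (R2), Hana Iyer is treated as also owning Kiran Iyer's interest in Brightpath Pharma AG, giving 65% + 10% = 75%.
Chain via Oakhollow Textiles S.p.A. → Fairlane Partners LP → Northgate Realty LP (R1): 65% × 20% × 80% × 50% = 5.2% of Silverbay Group plc.
Chain via Brightpath Pharma AG → Ironwood Ventures LLC → Ridgefield Logistics SA (R1): 75% × 50% × 10% × 40% = 1.5% of Silverbay Group plc.
Aggregating (R3): 5.2% + 1.5% = 6.7%.
6.7% exceeds the 5% threshold, so Hana is a related party to Silverbay Group plc.

Yes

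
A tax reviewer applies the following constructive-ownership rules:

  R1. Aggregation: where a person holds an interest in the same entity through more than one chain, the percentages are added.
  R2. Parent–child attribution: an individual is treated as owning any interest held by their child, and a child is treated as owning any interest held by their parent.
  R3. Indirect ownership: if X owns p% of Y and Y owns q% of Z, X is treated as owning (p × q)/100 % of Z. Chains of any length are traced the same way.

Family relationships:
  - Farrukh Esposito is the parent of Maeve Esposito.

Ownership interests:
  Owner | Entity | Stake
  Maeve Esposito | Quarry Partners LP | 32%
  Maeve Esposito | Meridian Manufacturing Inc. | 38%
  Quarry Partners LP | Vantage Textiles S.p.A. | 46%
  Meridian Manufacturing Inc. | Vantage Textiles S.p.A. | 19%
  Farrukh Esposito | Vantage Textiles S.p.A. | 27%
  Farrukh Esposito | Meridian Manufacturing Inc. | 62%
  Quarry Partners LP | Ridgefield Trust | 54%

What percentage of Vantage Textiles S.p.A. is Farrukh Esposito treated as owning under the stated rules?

60.72%

By parent–child attribution (R2), Farrukh Esposito is treated as also owning Maeve Esposito's interest in Meridian Manufacturing Inc, giving 62% + 38% = 100%.
By parent–child attribution (R2), Farrukh Esposito is treated as owning Maeve Esposito's 32% interest in Quarry Partners LP.
Chain via Meridian Manufacturing Inc. (R3): 100% × 19% = 19% of Vantage Textiles S.p.A.
Direct interest in Vantage Textiles S.p.A: 27%.
Chain via Quarry Partners LP (R3): 32% × 46% = 14.72% of Vantage Textiles S.p.A.
Aggregating (R1): 19% + 27% + 14.72% = 60.72%.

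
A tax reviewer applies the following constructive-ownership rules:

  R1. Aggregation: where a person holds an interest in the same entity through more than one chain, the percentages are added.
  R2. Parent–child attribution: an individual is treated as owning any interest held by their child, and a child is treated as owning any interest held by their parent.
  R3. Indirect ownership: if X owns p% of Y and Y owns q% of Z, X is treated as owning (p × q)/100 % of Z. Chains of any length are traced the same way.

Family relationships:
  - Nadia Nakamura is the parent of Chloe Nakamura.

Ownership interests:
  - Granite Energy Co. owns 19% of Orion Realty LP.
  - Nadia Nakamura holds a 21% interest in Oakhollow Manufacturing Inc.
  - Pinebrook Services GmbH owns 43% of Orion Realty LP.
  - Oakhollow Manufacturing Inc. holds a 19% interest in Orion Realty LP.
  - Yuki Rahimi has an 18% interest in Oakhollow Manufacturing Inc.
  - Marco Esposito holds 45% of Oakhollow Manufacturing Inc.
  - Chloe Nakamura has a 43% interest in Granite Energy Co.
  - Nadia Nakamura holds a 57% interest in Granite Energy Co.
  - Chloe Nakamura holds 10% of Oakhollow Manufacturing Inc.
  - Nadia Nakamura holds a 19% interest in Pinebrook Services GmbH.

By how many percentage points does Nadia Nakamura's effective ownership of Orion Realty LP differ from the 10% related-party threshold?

By parent–child attribution (R2), Nadia Nakamura is treated as also owning Chloe Nakamura's interest in Oakhollow Manufacturing Inc, giving 21% + 10% = 31%.
By parent–child attribution (R2), Nadia Nakamura is treated as also owning Chloe Nakamura's interest in Granite Energy Co, giving 57% + 43% = 100%.
Chain via Oakhollow Manufacturing Inc. (R3): 31% × 19% = 5.89% of Orion Realty LP.
Chain via Pinebrook Services GmbH (R3): 19% × 43% = 8.17% of Orion Realty LP.
Chain via Granite Energy Co. (R3): 100% × 19% = 19% of Orion Realty LP.
Aggregating (R1): 5.89% + 8.17% + 19% = 33.06%.
33.06% exceeds the 10% threshold by 23.06 percentage points.

23.06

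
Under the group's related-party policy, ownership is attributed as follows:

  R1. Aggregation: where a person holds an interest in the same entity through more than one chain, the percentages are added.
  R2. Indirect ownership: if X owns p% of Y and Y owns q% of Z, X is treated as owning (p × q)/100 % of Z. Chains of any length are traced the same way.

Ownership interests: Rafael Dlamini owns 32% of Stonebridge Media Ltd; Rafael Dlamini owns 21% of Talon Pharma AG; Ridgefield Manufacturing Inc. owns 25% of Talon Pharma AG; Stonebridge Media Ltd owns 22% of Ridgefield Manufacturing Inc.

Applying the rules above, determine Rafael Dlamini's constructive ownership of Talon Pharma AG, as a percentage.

22.76%

Chain via Stonebridge Media Ltd → Ridgefield Manufacturing Inc. (R2): 32% × 22% × 25% = 1.76% of Talon Pharma AG.
Direct interest in Talon Pharma AG: 21%.
Aggregating (R1): 1.76% + 21% = 22.76%.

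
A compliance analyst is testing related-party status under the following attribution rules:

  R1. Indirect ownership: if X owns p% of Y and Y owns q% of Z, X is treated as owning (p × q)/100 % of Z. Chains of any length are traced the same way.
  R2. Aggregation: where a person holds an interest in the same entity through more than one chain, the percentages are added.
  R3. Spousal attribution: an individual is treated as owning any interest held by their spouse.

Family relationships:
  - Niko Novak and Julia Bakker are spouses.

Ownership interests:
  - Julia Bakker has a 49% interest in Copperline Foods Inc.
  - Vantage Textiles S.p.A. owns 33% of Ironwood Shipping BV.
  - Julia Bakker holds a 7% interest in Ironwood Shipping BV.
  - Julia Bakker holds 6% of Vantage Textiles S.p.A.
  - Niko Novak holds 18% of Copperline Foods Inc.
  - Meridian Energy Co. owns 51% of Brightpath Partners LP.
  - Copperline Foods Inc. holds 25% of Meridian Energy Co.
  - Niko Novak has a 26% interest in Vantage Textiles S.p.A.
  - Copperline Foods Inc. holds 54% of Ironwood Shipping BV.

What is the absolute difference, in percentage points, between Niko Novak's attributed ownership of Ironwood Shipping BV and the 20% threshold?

33.74

By spousal attribution (R3), Niko Novak is treated as also owning Julia Bakker's interest in Copperline Foods Inc, giving 18% + 49% = 67%.
By spousal attribution (R3), Niko Novak is treated as also owning Julia Bakker's interest in Vantage Textiles S.p.A, giving 26% + 6% = 32%.
By spousal attribution (R3), Niko Novak is treated as owning Julia Bakker's 7% interest in Ironwood Shipping BV.
Chain via Copperline Foods Inc. (R1): 67% × 54% = 36.18% of Ironwood Shipping BV.
Chain via Vantage Textiles S.p.A. (R1): 32% × 33% = 10.56% of Ironwood Shipping BV.
Direct interest in Ironwood Shipping BV: 7%.
Aggregating (R2): 36.18% + 10.56% + 7% = 53.74%.
53.74% exceeds the 20% threshold by 33.74 percentage points.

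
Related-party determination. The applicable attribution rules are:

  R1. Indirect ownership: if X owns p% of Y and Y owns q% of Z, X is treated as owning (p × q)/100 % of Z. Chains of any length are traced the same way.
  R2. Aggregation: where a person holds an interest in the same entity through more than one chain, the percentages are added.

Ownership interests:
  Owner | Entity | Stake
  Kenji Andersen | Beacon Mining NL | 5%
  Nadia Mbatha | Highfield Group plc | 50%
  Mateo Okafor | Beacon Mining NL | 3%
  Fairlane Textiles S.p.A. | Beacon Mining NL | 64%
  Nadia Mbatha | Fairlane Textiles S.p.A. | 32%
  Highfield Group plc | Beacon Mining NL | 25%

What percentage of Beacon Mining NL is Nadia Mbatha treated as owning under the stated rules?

Chain via Highfield Group plc (R1): 50% × 25% = 12.5% of Beacon Mining NL.
Chain via Fairlane Textiles S.p.A. (R1): 32% × 64% = 20.48% of Beacon Mining NL.
Aggregating (R2): 12.5% + 20.48% = 32.98%.

32.98%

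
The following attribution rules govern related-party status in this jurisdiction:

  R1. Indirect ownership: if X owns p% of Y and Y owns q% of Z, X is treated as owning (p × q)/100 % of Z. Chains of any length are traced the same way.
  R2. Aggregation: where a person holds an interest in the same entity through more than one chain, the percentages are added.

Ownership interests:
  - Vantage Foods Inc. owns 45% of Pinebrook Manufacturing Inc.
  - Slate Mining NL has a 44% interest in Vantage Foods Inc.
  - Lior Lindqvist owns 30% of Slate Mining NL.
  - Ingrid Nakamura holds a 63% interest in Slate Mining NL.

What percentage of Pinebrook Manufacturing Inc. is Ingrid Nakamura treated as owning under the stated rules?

Chain via Slate Mining NL → Vantage Foods Inc. (R1): 63% × 44% × 45% = 12.474% of Pinebrook Manufacturing Inc.

12.474%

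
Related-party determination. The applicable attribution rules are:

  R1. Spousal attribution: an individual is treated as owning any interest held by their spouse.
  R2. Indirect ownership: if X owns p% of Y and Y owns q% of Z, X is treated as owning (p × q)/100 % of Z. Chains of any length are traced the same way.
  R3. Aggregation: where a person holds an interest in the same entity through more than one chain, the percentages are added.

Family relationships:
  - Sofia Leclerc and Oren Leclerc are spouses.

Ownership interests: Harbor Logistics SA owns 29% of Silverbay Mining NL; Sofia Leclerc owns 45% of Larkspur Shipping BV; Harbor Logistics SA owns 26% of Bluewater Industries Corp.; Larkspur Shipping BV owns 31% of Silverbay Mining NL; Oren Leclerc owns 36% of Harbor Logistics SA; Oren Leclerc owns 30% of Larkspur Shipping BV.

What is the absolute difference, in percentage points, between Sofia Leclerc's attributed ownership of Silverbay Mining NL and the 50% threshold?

By spousal attribution (R1), Sofia Leclerc is treated as also owning Oren Leclerc's interest in Larkspur Shipping BV, giving 45% + 30% = 75%.
By spousal attribution (R1), Sofia Leclerc is treated as owning Oren Leclerc's 36% interest in Harbor Logistics SA.
Chain via Larkspur Shipping BV (R2): 75% × 31% = 23.25% of Silverbay Mining NL.
Chain via Harbor Logistics SA (R2): 36% × 29% = 10.44% of Silverbay Mining NL.
Aggregating (R3): 23.25% + 10.44% = 33.69%.
33.69% falls short of the 50% threshold by 16.31 percentage points.

16.31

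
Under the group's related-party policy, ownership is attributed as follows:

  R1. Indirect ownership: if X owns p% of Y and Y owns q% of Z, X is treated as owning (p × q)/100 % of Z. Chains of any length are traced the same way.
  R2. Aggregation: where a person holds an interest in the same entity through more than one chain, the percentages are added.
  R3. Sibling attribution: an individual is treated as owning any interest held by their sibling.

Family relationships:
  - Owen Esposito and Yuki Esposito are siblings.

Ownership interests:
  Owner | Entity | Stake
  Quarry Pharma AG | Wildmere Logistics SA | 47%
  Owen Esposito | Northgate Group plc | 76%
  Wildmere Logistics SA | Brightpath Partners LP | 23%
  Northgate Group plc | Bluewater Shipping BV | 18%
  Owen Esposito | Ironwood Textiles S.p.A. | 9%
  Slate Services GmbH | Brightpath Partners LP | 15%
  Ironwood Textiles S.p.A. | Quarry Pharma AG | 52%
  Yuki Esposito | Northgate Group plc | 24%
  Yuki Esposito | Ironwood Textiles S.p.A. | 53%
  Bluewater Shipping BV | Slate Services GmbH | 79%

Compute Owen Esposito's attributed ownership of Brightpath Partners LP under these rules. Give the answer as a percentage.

5.618144%

By sibling attribution (R3), Owen Esposito is treated as also owning Yuki Esposito's interest in Northgate Group plc, giving 76% + 24% = 100%.
By sibling attribution (R3), Owen Esposito is treated as also owning Yuki Esposito's interest in Ironwood Textiles S.p.A, giving 9% + 53% = 62%.
Chain via Northgate Group plc → Bluewater Shipping BV → Slate Services GmbH (R1): 100% × 18% × 79% × 15% = 2.133% of Brightpath Partners LP.
Chain via Ironwood Textiles S.p.A. → Quarry Pharma AG → Wildmere Logistics SA (R1): 62% × 52% × 47% × 23% = 3.485144% of Brightpath Partners LP.
Aggregating (R2): 2.133% + 3.485144% = 5.618144%.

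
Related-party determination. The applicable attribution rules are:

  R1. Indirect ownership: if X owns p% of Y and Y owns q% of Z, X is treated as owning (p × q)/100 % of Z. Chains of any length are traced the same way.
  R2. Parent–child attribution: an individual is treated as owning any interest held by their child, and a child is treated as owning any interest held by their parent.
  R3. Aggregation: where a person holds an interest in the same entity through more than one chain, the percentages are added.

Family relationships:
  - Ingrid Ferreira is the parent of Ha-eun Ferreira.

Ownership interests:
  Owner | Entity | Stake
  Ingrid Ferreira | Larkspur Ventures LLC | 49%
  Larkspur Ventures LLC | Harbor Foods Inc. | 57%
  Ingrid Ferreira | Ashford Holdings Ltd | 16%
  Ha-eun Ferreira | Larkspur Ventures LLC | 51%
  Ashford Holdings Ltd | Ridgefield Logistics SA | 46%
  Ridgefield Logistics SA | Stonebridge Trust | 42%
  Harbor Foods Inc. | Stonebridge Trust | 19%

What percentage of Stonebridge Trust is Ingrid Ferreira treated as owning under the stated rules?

13.9212%

By parent–child attribution (R2), Ingrid Ferreira is treated as also owning Ha-eun Ferreira's interest in Larkspur Ventures LLC, giving 49% + 51% = 100%.
Chain via Larkspur Ventures LLC → Harbor Foods Inc. (R1): 100% × 57% × 19% = 10.83% of Stonebridge Trust.
Chain via Ashford Holdings Ltd → Ridgefield Logistics SA (R1): 16% × 46% × 42% = 3.0912% of Stonebridge Trust.
Aggregating (R3): 10.83% + 3.0912% = 13.9212%.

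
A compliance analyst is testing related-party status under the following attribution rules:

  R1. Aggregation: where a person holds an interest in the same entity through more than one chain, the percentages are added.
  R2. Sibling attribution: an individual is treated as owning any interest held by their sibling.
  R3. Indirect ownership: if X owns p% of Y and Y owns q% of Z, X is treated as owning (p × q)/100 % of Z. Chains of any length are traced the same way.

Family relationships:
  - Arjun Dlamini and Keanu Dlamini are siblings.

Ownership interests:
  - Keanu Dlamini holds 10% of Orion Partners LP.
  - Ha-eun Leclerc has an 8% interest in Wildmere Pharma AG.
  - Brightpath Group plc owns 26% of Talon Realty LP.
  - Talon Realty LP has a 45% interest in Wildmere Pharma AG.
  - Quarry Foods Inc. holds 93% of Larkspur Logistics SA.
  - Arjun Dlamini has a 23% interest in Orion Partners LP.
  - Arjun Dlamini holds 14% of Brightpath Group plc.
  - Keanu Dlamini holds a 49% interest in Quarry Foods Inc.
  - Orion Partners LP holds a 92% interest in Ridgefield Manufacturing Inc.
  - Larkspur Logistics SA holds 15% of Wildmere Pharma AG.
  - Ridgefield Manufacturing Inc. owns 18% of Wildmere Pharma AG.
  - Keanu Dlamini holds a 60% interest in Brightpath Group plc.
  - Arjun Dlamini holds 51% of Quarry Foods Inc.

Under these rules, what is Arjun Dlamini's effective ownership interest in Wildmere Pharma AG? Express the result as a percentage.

28.0728%

By sibling attribution (R2), Arjun Dlamini is treated as also owning Keanu Dlamini's interest in Quarry Foods Inc, giving 51% + 49% = 100%.
By sibling attribution (R2), Arjun Dlamini is treated as also owning Keanu Dlamini's interest in Brightpath Group plc, giving 14% + 60% = 74%.
By sibling attribution (R2), Arjun Dlamini is treated as also owning Keanu Dlamini's interest in Orion Partners LP, giving 23% + 10% = 33%.
Chain via Quarry Foods Inc. → Larkspur Logistics SA (R3): 100% × 93% × 15% = 13.95% of Wildmere Pharma AG.
Chain via Brightpath Group plc → Talon Realty LP (R3): 74% × 26% × 45% = 8.658% of Wildmere Pharma AG.
Chain via Orion Partners LP → Ridgefield Manufacturing Inc. (R3): 33% × 92% × 18% = 5.4648% of Wildmere Pharma AG.
Aggregating (R1): 13.95% + 8.658% + 5.4648% = 28.0728%.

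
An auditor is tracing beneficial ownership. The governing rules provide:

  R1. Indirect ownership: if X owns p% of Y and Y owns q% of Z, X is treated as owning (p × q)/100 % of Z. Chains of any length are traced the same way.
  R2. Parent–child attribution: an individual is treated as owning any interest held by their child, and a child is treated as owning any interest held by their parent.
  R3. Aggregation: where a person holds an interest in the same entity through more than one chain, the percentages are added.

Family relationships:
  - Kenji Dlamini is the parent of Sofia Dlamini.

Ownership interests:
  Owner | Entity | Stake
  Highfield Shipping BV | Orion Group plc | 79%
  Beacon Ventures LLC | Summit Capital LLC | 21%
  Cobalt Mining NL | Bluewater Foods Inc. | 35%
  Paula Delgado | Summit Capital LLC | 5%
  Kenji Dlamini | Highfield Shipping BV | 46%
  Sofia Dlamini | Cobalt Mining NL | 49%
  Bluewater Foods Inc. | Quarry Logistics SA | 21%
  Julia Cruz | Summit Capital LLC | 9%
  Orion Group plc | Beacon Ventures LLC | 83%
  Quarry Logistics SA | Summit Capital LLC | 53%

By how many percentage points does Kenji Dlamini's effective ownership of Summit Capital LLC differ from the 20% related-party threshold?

By parent–child attribution (R2), Kenji Dlamini is treated as owning Sofia Dlamini's 49% interest in Cobalt Mining NL.
Chain via Highfield Shipping BV → Orion Group plc → Beacon Ventures LLC (R1): 46% × 79% × 83% × 21% = 6.334062% of Summit Capital LLC.
Chain via Cobalt Mining NL → Bluewater Foods Inc. → Quarry Logistics SA (R1): 49% × 35% × 21% × 53% = 1.908795% of Summit Capital LLC.
Aggregating (R3): 6.334062% + 1.908795% = 8.242857%.
8.242857% falls short of the 20% threshold by 11.757143 percentage points.

11.757143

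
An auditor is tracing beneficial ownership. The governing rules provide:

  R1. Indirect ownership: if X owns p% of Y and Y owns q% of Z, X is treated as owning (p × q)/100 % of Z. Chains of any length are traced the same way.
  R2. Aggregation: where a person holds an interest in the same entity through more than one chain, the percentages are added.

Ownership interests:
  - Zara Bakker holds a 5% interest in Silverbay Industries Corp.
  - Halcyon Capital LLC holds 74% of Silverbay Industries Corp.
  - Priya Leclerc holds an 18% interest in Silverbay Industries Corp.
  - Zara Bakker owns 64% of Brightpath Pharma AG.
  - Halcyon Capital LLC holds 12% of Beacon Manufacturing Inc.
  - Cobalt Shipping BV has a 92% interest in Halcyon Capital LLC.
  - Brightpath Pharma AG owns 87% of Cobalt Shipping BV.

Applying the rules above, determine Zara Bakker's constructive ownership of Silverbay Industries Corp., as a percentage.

42.906944%

Chain via Brightpath Pharma AG → Cobalt Shipping BV → Halcyon Capital LLC (R1): 64% × 87% × 92% × 74% = 37.906944% of Silverbay Industries Corp.
Direct interest in Silverbay Industries Corp: 5%.
Aggregating (R2): 37.906944% + 5% = 42.906944%.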